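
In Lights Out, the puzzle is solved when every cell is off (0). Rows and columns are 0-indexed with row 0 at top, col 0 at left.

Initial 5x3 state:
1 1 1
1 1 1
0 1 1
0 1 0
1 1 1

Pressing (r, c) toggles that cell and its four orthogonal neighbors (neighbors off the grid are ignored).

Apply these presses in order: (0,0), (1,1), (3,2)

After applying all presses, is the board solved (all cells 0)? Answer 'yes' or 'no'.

Answer: no

Derivation:
After press 1 at (0,0):
0 0 1
0 1 1
0 1 1
0 1 0
1 1 1

After press 2 at (1,1):
0 1 1
1 0 0
0 0 1
0 1 0
1 1 1

After press 3 at (3,2):
0 1 1
1 0 0
0 0 0
0 0 1
1 1 0

Lights still on: 6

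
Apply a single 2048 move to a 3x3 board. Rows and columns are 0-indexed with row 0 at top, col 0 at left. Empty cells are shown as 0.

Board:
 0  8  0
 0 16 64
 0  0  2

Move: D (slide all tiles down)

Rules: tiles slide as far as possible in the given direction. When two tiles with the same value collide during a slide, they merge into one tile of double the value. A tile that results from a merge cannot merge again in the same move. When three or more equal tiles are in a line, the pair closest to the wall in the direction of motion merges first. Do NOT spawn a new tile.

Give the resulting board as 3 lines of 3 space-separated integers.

Slide down:
col 0: [0, 0, 0] -> [0, 0, 0]
col 1: [8, 16, 0] -> [0, 8, 16]
col 2: [0, 64, 2] -> [0, 64, 2]

Answer:  0  0  0
 0  8 64
 0 16  2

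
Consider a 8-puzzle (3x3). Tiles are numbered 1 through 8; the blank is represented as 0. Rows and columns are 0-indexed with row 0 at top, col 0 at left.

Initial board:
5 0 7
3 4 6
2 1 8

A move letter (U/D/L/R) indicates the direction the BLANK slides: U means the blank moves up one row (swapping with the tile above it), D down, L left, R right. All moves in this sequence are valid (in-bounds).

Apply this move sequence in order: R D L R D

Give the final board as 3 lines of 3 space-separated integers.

After move 1 (R):
5 7 0
3 4 6
2 1 8

After move 2 (D):
5 7 6
3 4 0
2 1 8

After move 3 (L):
5 7 6
3 0 4
2 1 8

After move 4 (R):
5 7 6
3 4 0
2 1 8

After move 5 (D):
5 7 6
3 4 8
2 1 0

Answer: 5 7 6
3 4 8
2 1 0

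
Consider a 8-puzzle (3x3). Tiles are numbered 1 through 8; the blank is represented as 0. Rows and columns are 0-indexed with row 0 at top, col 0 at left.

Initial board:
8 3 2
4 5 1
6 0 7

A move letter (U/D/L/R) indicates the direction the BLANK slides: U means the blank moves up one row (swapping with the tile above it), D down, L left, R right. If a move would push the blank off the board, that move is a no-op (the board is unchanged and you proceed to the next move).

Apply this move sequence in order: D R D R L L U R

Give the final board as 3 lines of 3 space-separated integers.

After move 1 (D):
8 3 2
4 5 1
6 0 7

After move 2 (R):
8 3 2
4 5 1
6 7 0

After move 3 (D):
8 3 2
4 5 1
6 7 0

After move 4 (R):
8 3 2
4 5 1
6 7 0

After move 5 (L):
8 3 2
4 5 1
6 0 7

After move 6 (L):
8 3 2
4 5 1
0 6 7

After move 7 (U):
8 3 2
0 5 1
4 6 7

After move 8 (R):
8 3 2
5 0 1
4 6 7

Answer: 8 3 2
5 0 1
4 6 7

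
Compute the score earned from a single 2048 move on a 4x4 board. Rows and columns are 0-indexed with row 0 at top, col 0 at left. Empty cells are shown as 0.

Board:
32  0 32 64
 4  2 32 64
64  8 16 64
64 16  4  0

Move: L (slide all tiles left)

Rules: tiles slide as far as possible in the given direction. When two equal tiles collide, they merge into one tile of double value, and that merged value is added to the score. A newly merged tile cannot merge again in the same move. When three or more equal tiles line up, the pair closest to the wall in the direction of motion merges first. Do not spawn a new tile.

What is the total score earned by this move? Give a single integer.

Answer: 64

Derivation:
Slide left:
row 0: [32, 0, 32, 64] -> [64, 64, 0, 0]  score +64 (running 64)
row 1: [4, 2, 32, 64] -> [4, 2, 32, 64]  score +0 (running 64)
row 2: [64, 8, 16, 64] -> [64, 8, 16, 64]  score +0 (running 64)
row 3: [64, 16, 4, 0] -> [64, 16, 4, 0]  score +0 (running 64)
Board after move:
64 64  0  0
 4  2 32 64
64  8 16 64
64 16  4  0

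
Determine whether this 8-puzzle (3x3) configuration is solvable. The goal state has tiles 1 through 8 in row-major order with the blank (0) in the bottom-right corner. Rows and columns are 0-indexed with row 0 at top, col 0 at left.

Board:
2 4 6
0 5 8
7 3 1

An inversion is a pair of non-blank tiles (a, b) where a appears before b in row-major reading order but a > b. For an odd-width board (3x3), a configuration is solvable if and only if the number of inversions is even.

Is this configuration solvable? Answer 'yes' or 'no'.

Answer: yes

Derivation:
Inversions (pairs i<j in row-major order where tile[i] > tile[j] > 0): 14
14 is even, so the puzzle is solvable.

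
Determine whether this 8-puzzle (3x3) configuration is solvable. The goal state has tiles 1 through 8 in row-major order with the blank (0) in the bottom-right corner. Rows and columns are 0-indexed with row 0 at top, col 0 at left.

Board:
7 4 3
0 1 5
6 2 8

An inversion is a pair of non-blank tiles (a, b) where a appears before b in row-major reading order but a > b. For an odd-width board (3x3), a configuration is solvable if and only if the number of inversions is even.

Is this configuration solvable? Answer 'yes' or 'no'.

Answer: no

Derivation:
Inversions (pairs i<j in row-major order where tile[i] > tile[j] > 0): 13
13 is odd, so the puzzle is not solvable.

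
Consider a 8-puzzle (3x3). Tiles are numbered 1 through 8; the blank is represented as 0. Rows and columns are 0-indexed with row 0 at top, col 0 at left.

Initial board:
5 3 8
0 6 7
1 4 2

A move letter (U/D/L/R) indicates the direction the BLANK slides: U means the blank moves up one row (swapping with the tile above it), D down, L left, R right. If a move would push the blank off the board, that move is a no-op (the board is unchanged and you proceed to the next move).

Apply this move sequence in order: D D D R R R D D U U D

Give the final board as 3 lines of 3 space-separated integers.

Answer: 5 3 8
1 6 0
4 2 7

Derivation:
After move 1 (D):
5 3 8
1 6 7
0 4 2

After move 2 (D):
5 3 8
1 6 7
0 4 2

After move 3 (D):
5 3 8
1 6 7
0 4 2

After move 4 (R):
5 3 8
1 6 7
4 0 2

After move 5 (R):
5 3 8
1 6 7
4 2 0

After move 6 (R):
5 3 8
1 6 7
4 2 0

After move 7 (D):
5 3 8
1 6 7
4 2 0

After move 8 (D):
5 3 8
1 6 7
4 2 0

After move 9 (U):
5 3 8
1 6 0
4 2 7

After move 10 (U):
5 3 0
1 6 8
4 2 7

After move 11 (D):
5 3 8
1 6 0
4 2 7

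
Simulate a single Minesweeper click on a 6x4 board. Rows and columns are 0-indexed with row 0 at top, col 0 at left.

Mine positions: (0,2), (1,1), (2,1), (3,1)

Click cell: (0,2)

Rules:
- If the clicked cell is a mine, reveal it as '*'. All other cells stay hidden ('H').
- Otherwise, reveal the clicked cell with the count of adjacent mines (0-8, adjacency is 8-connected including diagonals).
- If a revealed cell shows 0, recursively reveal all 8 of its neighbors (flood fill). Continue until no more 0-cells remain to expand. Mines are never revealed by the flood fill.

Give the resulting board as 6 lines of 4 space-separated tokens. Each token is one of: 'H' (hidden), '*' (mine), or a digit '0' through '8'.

H H * H
H H H H
H H H H
H H H H
H H H H
H H H H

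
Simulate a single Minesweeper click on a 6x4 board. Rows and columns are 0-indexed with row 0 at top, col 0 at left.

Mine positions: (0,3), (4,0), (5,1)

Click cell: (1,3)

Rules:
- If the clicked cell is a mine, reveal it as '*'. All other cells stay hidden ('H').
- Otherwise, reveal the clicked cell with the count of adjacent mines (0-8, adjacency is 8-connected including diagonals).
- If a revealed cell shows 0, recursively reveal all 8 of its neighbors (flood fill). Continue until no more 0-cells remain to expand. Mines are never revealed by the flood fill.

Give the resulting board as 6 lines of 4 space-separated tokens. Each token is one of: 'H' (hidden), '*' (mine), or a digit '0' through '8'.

H H H H
H H H 1
H H H H
H H H H
H H H H
H H H H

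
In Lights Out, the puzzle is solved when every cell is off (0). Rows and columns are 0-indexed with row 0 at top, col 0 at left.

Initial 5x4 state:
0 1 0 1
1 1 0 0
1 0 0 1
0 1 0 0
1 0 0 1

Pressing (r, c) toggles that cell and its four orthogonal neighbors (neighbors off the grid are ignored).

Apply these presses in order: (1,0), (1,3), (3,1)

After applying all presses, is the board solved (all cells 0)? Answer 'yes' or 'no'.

After press 1 at (1,0):
1 1 0 1
0 0 0 0
0 0 0 1
0 1 0 0
1 0 0 1

After press 2 at (1,3):
1 1 0 0
0 0 1 1
0 0 0 0
0 1 0 0
1 0 0 1

After press 3 at (3,1):
1 1 0 0
0 0 1 1
0 1 0 0
1 0 1 0
1 1 0 1

Lights still on: 10

Answer: no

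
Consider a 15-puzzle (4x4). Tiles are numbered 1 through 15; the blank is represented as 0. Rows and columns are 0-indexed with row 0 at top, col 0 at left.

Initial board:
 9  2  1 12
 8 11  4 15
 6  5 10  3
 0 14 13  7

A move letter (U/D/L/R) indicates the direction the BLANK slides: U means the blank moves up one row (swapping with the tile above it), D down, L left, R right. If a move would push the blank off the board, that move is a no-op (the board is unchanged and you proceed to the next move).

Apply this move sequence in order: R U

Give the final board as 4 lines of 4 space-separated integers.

After move 1 (R):
 9  2  1 12
 8 11  4 15
 6  5 10  3
14  0 13  7

After move 2 (U):
 9  2  1 12
 8 11  4 15
 6  0 10  3
14  5 13  7

Answer:  9  2  1 12
 8 11  4 15
 6  0 10  3
14  5 13  7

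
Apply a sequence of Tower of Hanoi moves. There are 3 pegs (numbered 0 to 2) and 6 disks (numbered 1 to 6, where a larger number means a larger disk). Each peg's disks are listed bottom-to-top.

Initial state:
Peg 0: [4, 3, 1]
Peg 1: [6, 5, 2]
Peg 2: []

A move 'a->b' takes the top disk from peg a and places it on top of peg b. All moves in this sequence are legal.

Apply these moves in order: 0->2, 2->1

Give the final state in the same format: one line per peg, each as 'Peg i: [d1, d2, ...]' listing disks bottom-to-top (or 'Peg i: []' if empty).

After move 1 (0->2):
Peg 0: [4, 3]
Peg 1: [6, 5, 2]
Peg 2: [1]

After move 2 (2->1):
Peg 0: [4, 3]
Peg 1: [6, 5, 2, 1]
Peg 2: []

Answer: Peg 0: [4, 3]
Peg 1: [6, 5, 2, 1]
Peg 2: []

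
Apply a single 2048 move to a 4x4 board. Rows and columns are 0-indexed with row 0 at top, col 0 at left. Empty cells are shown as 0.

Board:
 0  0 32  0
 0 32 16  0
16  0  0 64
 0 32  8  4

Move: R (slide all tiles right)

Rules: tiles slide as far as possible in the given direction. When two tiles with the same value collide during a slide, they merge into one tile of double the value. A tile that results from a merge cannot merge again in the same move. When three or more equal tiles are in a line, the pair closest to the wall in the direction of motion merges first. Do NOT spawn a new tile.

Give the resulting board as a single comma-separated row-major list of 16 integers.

Answer: 0, 0, 0, 32, 0, 0, 32, 16, 0, 0, 16, 64, 0, 32, 8, 4

Derivation:
Slide right:
row 0: [0, 0, 32, 0] -> [0, 0, 0, 32]
row 1: [0, 32, 16, 0] -> [0, 0, 32, 16]
row 2: [16, 0, 0, 64] -> [0, 0, 16, 64]
row 3: [0, 32, 8, 4] -> [0, 32, 8, 4]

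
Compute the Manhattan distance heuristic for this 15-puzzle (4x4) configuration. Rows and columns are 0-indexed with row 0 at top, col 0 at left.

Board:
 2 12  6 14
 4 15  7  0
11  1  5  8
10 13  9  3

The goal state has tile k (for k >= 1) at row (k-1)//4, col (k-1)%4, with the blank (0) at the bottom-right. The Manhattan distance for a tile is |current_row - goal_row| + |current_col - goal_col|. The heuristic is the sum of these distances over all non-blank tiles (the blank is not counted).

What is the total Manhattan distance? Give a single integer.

Answer: 38

Derivation:
Tile 2: at (0,0), goal (0,1), distance |0-0|+|0-1| = 1
Tile 12: at (0,1), goal (2,3), distance |0-2|+|1-3| = 4
Tile 6: at (0,2), goal (1,1), distance |0-1|+|2-1| = 2
Tile 14: at (0,3), goal (3,1), distance |0-3|+|3-1| = 5
Tile 4: at (1,0), goal (0,3), distance |1-0|+|0-3| = 4
Tile 15: at (1,1), goal (3,2), distance |1-3|+|1-2| = 3
Tile 7: at (1,2), goal (1,2), distance |1-1|+|2-2| = 0
Tile 11: at (2,0), goal (2,2), distance |2-2|+|0-2| = 2
Tile 1: at (2,1), goal (0,0), distance |2-0|+|1-0| = 3
Tile 5: at (2,2), goal (1,0), distance |2-1|+|2-0| = 3
Tile 8: at (2,3), goal (1,3), distance |2-1|+|3-3| = 1
Tile 10: at (3,0), goal (2,1), distance |3-2|+|0-1| = 2
Tile 13: at (3,1), goal (3,0), distance |3-3|+|1-0| = 1
Tile 9: at (3,2), goal (2,0), distance |3-2|+|2-0| = 3
Tile 3: at (3,3), goal (0,2), distance |3-0|+|3-2| = 4
Sum: 1 + 4 + 2 + 5 + 4 + 3 + 0 + 2 + 3 + 3 + 1 + 2 + 1 + 3 + 4 = 38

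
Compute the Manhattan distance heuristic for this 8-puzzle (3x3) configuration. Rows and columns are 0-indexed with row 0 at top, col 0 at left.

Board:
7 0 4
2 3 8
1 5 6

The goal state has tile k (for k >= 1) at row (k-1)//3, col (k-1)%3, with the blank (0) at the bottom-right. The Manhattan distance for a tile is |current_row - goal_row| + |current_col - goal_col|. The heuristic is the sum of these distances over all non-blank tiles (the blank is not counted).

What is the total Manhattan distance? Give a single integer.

Answer: 15

Derivation:
Tile 7: (0,0)->(2,0) = 2
Tile 4: (0,2)->(1,0) = 3
Tile 2: (1,0)->(0,1) = 2
Tile 3: (1,1)->(0,2) = 2
Tile 8: (1,2)->(2,1) = 2
Tile 1: (2,0)->(0,0) = 2
Tile 5: (2,1)->(1,1) = 1
Tile 6: (2,2)->(1,2) = 1
Sum: 2 + 3 + 2 + 2 + 2 + 2 + 1 + 1 = 15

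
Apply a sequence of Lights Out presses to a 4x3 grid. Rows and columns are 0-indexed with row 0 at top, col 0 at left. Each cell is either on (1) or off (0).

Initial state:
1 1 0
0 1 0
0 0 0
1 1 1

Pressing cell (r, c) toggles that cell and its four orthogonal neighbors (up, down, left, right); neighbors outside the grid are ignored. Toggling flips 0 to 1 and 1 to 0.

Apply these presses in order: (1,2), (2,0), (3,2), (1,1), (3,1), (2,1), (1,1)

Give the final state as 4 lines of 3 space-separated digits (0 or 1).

After press 1 at (1,2):
1 1 1
0 0 1
0 0 1
1 1 1

After press 2 at (2,0):
1 1 1
1 0 1
1 1 1
0 1 1

After press 3 at (3,2):
1 1 1
1 0 1
1 1 0
0 0 0

After press 4 at (1,1):
1 0 1
0 1 0
1 0 0
0 0 0

After press 5 at (3,1):
1 0 1
0 1 0
1 1 0
1 1 1

After press 6 at (2,1):
1 0 1
0 0 0
0 0 1
1 0 1

After press 7 at (1,1):
1 1 1
1 1 1
0 1 1
1 0 1

Answer: 1 1 1
1 1 1
0 1 1
1 0 1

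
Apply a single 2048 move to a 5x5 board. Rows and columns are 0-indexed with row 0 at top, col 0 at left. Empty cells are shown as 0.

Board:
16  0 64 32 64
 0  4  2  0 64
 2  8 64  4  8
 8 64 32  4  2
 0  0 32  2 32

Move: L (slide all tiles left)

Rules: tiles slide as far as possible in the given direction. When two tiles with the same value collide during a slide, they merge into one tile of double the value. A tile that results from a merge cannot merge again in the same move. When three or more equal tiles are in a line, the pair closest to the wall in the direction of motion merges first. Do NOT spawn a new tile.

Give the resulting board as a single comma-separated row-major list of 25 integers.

Slide left:
row 0: [16, 0, 64, 32, 64] -> [16, 64, 32, 64, 0]
row 1: [0, 4, 2, 0, 64] -> [4, 2, 64, 0, 0]
row 2: [2, 8, 64, 4, 8] -> [2, 8, 64, 4, 8]
row 3: [8, 64, 32, 4, 2] -> [8, 64, 32, 4, 2]
row 4: [0, 0, 32, 2, 32] -> [32, 2, 32, 0, 0]

Answer: 16, 64, 32, 64, 0, 4, 2, 64, 0, 0, 2, 8, 64, 4, 8, 8, 64, 32, 4, 2, 32, 2, 32, 0, 0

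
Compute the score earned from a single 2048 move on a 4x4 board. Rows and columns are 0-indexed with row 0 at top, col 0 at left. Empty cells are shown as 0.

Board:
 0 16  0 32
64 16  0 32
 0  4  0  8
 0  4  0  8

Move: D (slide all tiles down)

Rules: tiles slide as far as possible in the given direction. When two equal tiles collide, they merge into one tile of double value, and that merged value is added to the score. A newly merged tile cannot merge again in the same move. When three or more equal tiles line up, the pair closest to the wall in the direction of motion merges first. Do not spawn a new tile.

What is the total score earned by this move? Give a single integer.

Slide down:
col 0: [0, 64, 0, 0] -> [0, 0, 0, 64]  score +0 (running 0)
col 1: [16, 16, 4, 4] -> [0, 0, 32, 8]  score +40 (running 40)
col 2: [0, 0, 0, 0] -> [0, 0, 0, 0]  score +0 (running 40)
col 3: [32, 32, 8, 8] -> [0, 0, 64, 16]  score +80 (running 120)
Board after move:
 0  0  0  0
 0  0  0  0
 0 32  0 64
64  8  0 16

Answer: 120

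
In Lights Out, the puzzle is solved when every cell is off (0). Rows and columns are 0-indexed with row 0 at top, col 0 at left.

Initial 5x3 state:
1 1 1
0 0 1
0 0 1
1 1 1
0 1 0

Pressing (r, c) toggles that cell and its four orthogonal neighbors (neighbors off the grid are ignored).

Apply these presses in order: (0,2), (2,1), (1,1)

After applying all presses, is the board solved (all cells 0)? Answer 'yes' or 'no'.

Answer: no

Derivation:
After press 1 at (0,2):
1 0 0
0 0 0
0 0 1
1 1 1
0 1 0

After press 2 at (2,1):
1 0 0
0 1 0
1 1 0
1 0 1
0 1 0

After press 3 at (1,1):
1 1 0
1 0 1
1 0 0
1 0 1
0 1 0

Lights still on: 8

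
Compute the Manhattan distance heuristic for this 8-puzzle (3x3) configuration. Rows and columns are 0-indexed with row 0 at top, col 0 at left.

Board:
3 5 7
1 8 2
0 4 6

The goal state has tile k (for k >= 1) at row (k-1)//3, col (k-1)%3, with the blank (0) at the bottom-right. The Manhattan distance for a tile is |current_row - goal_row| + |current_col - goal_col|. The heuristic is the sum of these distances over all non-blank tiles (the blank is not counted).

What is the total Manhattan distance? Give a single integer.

Answer: 14

Derivation:
Tile 3: at (0,0), goal (0,2), distance |0-0|+|0-2| = 2
Tile 5: at (0,1), goal (1,1), distance |0-1|+|1-1| = 1
Tile 7: at (0,2), goal (2,0), distance |0-2|+|2-0| = 4
Tile 1: at (1,0), goal (0,0), distance |1-0|+|0-0| = 1
Tile 8: at (1,1), goal (2,1), distance |1-2|+|1-1| = 1
Tile 2: at (1,2), goal (0,1), distance |1-0|+|2-1| = 2
Tile 4: at (2,1), goal (1,0), distance |2-1|+|1-0| = 2
Tile 6: at (2,2), goal (1,2), distance |2-1|+|2-2| = 1
Sum: 2 + 1 + 4 + 1 + 1 + 2 + 2 + 1 = 14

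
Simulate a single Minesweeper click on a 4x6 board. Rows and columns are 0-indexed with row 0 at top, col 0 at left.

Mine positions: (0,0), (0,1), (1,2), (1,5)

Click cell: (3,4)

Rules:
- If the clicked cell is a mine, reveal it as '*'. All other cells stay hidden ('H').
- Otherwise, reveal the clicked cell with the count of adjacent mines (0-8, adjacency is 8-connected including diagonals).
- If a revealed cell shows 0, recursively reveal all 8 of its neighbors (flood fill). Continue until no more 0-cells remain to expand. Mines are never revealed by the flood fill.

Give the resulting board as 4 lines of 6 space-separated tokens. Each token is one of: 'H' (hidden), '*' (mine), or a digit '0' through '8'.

H H H H H H
2 3 H H H H
0 1 1 1 1 1
0 0 0 0 0 0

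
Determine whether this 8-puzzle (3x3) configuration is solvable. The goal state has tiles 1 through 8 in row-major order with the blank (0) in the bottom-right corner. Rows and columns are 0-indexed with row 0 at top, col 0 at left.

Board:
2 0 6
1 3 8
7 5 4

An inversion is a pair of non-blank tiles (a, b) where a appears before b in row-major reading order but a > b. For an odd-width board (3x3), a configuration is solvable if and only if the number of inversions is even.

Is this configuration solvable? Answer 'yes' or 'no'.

Answer: no

Derivation:
Inversions (pairs i<j in row-major order where tile[i] > tile[j] > 0): 11
11 is odd, so the puzzle is not solvable.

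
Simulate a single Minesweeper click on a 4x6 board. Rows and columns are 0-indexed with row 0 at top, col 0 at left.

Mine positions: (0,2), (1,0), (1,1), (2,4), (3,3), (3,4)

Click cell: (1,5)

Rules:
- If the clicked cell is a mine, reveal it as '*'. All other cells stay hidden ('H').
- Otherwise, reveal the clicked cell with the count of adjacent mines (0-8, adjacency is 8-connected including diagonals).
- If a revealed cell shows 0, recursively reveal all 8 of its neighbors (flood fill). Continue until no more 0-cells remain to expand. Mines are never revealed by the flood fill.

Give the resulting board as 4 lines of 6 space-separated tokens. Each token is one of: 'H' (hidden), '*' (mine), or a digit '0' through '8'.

H H H H H H
H H H H H 1
H H H H H H
H H H H H H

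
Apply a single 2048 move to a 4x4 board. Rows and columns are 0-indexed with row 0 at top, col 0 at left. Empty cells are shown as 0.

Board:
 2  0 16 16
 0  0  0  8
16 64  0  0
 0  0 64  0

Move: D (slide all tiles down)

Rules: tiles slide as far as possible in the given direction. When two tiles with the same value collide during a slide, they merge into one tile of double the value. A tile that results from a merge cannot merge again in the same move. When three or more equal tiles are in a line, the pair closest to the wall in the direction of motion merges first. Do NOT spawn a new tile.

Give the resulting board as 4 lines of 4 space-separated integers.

Slide down:
col 0: [2, 0, 16, 0] -> [0, 0, 2, 16]
col 1: [0, 0, 64, 0] -> [0, 0, 0, 64]
col 2: [16, 0, 0, 64] -> [0, 0, 16, 64]
col 3: [16, 8, 0, 0] -> [0, 0, 16, 8]

Answer:  0  0  0  0
 0  0  0  0
 2  0 16 16
16 64 64  8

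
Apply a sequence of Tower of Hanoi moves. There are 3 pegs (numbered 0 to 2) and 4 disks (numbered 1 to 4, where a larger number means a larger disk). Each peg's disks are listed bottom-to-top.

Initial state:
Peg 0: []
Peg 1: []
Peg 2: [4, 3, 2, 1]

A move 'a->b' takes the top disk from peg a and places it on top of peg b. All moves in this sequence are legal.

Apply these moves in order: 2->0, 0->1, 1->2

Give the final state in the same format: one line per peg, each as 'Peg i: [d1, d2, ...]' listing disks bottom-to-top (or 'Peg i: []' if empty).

Answer: Peg 0: []
Peg 1: []
Peg 2: [4, 3, 2, 1]

Derivation:
After move 1 (2->0):
Peg 0: [1]
Peg 1: []
Peg 2: [4, 3, 2]

After move 2 (0->1):
Peg 0: []
Peg 1: [1]
Peg 2: [4, 3, 2]

After move 3 (1->2):
Peg 0: []
Peg 1: []
Peg 2: [4, 3, 2, 1]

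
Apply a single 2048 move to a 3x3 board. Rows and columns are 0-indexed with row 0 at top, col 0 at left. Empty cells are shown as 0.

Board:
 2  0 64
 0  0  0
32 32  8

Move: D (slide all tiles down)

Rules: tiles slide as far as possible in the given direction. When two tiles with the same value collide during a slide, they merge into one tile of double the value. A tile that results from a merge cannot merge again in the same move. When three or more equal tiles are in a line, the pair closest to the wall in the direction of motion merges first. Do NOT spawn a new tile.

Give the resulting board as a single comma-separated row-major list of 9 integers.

Slide down:
col 0: [2, 0, 32] -> [0, 2, 32]
col 1: [0, 0, 32] -> [0, 0, 32]
col 2: [64, 0, 8] -> [0, 64, 8]

Answer: 0, 0, 0, 2, 0, 64, 32, 32, 8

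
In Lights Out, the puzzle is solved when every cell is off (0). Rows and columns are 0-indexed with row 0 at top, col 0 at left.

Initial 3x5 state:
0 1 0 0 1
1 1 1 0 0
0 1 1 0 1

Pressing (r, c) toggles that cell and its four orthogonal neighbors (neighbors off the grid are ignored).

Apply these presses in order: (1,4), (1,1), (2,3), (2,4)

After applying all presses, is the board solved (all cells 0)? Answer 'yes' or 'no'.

Answer: yes

Derivation:
After press 1 at (1,4):
0 1 0 0 0
1 1 1 1 1
0 1 1 0 0

After press 2 at (1,1):
0 0 0 0 0
0 0 0 1 1
0 0 1 0 0

After press 3 at (2,3):
0 0 0 0 0
0 0 0 0 1
0 0 0 1 1

After press 4 at (2,4):
0 0 0 0 0
0 0 0 0 0
0 0 0 0 0

Lights still on: 0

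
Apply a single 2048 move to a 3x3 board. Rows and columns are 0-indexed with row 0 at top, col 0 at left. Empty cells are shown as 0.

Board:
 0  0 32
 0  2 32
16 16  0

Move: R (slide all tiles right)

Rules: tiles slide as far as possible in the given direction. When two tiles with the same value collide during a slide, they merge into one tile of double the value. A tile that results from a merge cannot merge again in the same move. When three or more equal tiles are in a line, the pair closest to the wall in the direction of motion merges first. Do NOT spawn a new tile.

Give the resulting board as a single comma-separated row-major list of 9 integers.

Answer: 0, 0, 32, 0, 2, 32, 0, 0, 32

Derivation:
Slide right:
row 0: [0, 0, 32] -> [0, 0, 32]
row 1: [0, 2, 32] -> [0, 2, 32]
row 2: [16, 16, 0] -> [0, 0, 32]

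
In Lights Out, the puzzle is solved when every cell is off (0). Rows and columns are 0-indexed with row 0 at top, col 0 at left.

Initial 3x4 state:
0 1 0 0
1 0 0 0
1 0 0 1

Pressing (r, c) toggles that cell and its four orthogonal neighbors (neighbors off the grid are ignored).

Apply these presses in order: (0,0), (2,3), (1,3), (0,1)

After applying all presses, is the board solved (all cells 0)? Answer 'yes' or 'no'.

Answer: no

Derivation:
After press 1 at (0,0):
1 0 0 0
0 0 0 0
1 0 0 1

After press 2 at (2,3):
1 0 0 0
0 0 0 1
1 0 1 0

After press 3 at (1,3):
1 0 0 1
0 0 1 0
1 0 1 1

After press 4 at (0,1):
0 1 1 1
0 1 1 0
1 0 1 1

Lights still on: 8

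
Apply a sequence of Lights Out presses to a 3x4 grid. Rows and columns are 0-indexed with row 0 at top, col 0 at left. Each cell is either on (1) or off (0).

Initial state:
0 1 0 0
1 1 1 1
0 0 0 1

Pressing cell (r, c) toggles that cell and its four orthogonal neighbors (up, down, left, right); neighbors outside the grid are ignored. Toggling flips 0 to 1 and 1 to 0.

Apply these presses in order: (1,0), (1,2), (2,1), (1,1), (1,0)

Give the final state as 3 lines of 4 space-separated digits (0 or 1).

After press 1 at (1,0):
1 1 0 0
0 0 1 1
1 0 0 1

After press 2 at (1,2):
1 1 1 0
0 1 0 0
1 0 1 1

After press 3 at (2,1):
1 1 1 0
0 0 0 0
0 1 0 1

After press 4 at (1,1):
1 0 1 0
1 1 1 0
0 0 0 1

After press 5 at (1,0):
0 0 1 0
0 0 1 0
1 0 0 1

Answer: 0 0 1 0
0 0 1 0
1 0 0 1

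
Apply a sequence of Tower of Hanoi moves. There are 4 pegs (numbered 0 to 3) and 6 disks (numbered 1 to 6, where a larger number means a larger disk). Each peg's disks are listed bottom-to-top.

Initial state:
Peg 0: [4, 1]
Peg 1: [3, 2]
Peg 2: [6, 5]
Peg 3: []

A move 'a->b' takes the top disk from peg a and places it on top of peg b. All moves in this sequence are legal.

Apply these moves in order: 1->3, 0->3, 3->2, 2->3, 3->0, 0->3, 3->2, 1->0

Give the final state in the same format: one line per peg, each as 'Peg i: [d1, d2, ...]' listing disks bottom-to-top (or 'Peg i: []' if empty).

After move 1 (1->3):
Peg 0: [4, 1]
Peg 1: [3]
Peg 2: [6, 5]
Peg 3: [2]

After move 2 (0->3):
Peg 0: [4]
Peg 1: [3]
Peg 2: [6, 5]
Peg 3: [2, 1]

After move 3 (3->2):
Peg 0: [4]
Peg 1: [3]
Peg 2: [6, 5, 1]
Peg 3: [2]

After move 4 (2->3):
Peg 0: [4]
Peg 1: [3]
Peg 2: [6, 5]
Peg 3: [2, 1]

After move 5 (3->0):
Peg 0: [4, 1]
Peg 1: [3]
Peg 2: [6, 5]
Peg 3: [2]

After move 6 (0->3):
Peg 0: [4]
Peg 1: [3]
Peg 2: [6, 5]
Peg 3: [2, 1]

After move 7 (3->2):
Peg 0: [4]
Peg 1: [3]
Peg 2: [6, 5, 1]
Peg 3: [2]

After move 8 (1->0):
Peg 0: [4, 3]
Peg 1: []
Peg 2: [6, 5, 1]
Peg 3: [2]

Answer: Peg 0: [4, 3]
Peg 1: []
Peg 2: [6, 5, 1]
Peg 3: [2]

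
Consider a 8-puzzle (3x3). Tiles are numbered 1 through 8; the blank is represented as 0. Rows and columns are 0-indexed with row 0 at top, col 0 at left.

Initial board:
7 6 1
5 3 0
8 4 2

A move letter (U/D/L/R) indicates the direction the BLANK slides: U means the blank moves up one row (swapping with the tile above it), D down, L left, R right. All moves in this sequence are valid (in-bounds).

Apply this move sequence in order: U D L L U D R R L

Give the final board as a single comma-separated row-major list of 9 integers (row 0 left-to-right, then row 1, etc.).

After move 1 (U):
7 6 0
5 3 1
8 4 2

After move 2 (D):
7 6 1
5 3 0
8 4 2

After move 3 (L):
7 6 1
5 0 3
8 4 2

After move 4 (L):
7 6 1
0 5 3
8 4 2

After move 5 (U):
0 6 1
7 5 3
8 4 2

After move 6 (D):
7 6 1
0 5 3
8 4 2

After move 7 (R):
7 6 1
5 0 3
8 4 2

After move 8 (R):
7 6 1
5 3 0
8 4 2

After move 9 (L):
7 6 1
5 0 3
8 4 2

Answer: 7, 6, 1, 5, 0, 3, 8, 4, 2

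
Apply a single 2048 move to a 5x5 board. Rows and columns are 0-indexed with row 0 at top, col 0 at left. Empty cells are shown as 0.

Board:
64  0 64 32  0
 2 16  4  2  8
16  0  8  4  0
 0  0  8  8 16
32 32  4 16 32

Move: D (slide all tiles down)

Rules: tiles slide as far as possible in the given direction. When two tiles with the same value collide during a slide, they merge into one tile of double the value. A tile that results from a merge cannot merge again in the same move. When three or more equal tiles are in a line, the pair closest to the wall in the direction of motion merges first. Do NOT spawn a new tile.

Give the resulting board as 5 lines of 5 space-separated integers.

Slide down:
col 0: [64, 2, 16, 0, 32] -> [0, 64, 2, 16, 32]
col 1: [0, 16, 0, 0, 32] -> [0, 0, 0, 16, 32]
col 2: [64, 4, 8, 8, 4] -> [0, 64, 4, 16, 4]
col 3: [32, 2, 4, 8, 16] -> [32, 2, 4, 8, 16]
col 4: [0, 8, 0, 16, 32] -> [0, 0, 8, 16, 32]

Answer:  0  0  0 32  0
64  0 64  2  0
 2  0  4  4  8
16 16 16  8 16
32 32  4 16 32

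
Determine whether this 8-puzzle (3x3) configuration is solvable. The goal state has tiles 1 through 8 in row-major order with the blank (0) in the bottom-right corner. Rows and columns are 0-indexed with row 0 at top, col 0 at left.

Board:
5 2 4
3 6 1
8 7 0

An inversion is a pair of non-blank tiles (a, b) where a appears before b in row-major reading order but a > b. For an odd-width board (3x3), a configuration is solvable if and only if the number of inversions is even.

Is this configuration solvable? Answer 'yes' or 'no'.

Inversions (pairs i<j in row-major order where tile[i] > tile[j] > 0): 10
10 is even, so the puzzle is solvable.

Answer: yes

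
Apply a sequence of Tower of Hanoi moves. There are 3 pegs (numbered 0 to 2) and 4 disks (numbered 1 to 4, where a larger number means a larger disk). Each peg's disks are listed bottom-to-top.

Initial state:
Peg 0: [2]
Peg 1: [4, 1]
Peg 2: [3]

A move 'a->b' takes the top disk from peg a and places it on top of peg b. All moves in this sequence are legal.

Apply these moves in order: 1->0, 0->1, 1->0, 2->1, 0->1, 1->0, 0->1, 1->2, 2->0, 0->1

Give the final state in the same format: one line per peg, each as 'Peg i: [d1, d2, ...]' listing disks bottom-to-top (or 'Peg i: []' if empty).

After move 1 (1->0):
Peg 0: [2, 1]
Peg 1: [4]
Peg 2: [3]

After move 2 (0->1):
Peg 0: [2]
Peg 1: [4, 1]
Peg 2: [3]

After move 3 (1->0):
Peg 0: [2, 1]
Peg 1: [4]
Peg 2: [3]

After move 4 (2->1):
Peg 0: [2, 1]
Peg 1: [4, 3]
Peg 2: []

After move 5 (0->1):
Peg 0: [2]
Peg 1: [4, 3, 1]
Peg 2: []

After move 6 (1->0):
Peg 0: [2, 1]
Peg 1: [4, 3]
Peg 2: []

After move 7 (0->1):
Peg 0: [2]
Peg 1: [4, 3, 1]
Peg 2: []

After move 8 (1->2):
Peg 0: [2]
Peg 1: [4, 3]
Peg 2: [1]

After move 9 (2->0):
Peg 0: [2, 1]
Peg 1: [4, 3]
Peg 2: []

After move 10 (0->1):
Peg 0: [2]
Peg 1: [4, 3, 1]
Peg 2: []

Answer: Peg 0: [2]
Peg 1: [4, 3, 1]
Peg 2: []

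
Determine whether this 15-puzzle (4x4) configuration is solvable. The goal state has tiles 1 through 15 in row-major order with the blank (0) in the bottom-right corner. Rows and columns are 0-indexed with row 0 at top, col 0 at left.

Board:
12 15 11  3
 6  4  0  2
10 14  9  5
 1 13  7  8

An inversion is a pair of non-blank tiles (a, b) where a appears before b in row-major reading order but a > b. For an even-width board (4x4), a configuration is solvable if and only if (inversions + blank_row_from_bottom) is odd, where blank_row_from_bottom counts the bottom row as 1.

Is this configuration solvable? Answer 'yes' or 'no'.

Inversions: 61
Blank is in row 1 (0-indexed from top), which is row 3 counting from the bottom (bottom = 1).
61 + 3 = 64, which is even, so the puzzle is not solvable.

Answer: no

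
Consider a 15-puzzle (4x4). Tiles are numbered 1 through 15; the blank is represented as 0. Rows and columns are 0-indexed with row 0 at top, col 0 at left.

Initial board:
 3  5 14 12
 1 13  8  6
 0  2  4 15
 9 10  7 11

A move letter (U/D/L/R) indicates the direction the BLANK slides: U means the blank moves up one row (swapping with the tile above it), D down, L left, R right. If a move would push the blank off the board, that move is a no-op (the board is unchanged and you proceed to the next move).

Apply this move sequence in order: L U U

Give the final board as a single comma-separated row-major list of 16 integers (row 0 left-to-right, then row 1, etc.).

Answer: 0, 5, 14, 12, 3, 13, 8, 6, 1, 2, 4, 15, 9, 10, 7, 11

Derivation:
After move 1 (L):
 3  5 14 12
 1 13  8  6
 0  2  4 15
 9 10  7 11

After move 2 (U):
 3  5 14 12
 0 13  8  6
 1  2  4 15
 9 10  7 11

After move 3 (U):
 0  5 14 12
 3 13  8  6
 1  2  4 15
 9 10  7 11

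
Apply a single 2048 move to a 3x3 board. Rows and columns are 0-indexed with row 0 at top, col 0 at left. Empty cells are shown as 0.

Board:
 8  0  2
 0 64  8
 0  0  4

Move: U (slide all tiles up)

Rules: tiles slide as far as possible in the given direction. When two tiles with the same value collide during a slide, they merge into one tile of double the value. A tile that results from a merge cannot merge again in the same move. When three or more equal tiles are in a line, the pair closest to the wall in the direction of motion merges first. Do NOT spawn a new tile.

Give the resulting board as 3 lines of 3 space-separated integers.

Answer:  8 64  2
 0  0  8
 0  0  4

Derivation:
Slide up:
col 0: [8, 0, 0] -> [8, 0, 0]
col 1: [0, 64, 0] -> [64, 0, 0]
col 2: [2, 8, 4] -> [2, 8, 4]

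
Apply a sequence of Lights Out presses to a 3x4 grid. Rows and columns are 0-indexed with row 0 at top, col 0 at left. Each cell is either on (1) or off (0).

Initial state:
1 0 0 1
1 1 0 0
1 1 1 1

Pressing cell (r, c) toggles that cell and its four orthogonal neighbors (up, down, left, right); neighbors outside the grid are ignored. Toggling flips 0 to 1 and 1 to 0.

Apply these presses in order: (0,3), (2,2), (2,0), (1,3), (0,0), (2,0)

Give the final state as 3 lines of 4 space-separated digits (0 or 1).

After press 1 at (0,3):
1 0 1 0
1 1 0 1
1 1 1 1

After press 2 at (2,2):
1 0 1 0
1 1 1 1
1 0 0 0

After press 3 at (2,0):
1 0 1 0
0 1 1 1
0 1 0 0

After press 4 at (1,3):
1 0 1 1
0 1 0 0
0 1 0 1

After press 5 at (0,0):
0 1 1 1
1 1 0 0
0 1 0 1

After press 6 at (2,0):
0 1 1 1
0 1 0 0
1 0 0 1

Answer: 0 1 1 1
0 1 0 0
1 0 0 1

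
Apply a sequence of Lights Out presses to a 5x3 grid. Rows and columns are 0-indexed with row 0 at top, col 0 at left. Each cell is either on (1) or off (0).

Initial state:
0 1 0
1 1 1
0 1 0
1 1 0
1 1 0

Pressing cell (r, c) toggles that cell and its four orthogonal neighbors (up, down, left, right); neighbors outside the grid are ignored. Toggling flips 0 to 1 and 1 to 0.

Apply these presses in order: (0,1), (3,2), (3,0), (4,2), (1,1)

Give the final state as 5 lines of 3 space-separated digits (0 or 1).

After press 1 at (0,1):
1 0 1
1 0 1
0 1 0
1 1 0
1 1 0

After press 2 at (3,2):
1 0 1
1 0 1
0 1 1
1 0 1
1 1 1

After press 3 at (3,0):
1 0 1
1 0 1
1 1 1
0 1 1
0 1 1

After press 4 at (4,2):
1 0 1
1 0 1
1 1 1
0 1 0
0 0 0

After press 5 at (1,1):
1 1 1
0 1 0
1 0 1
0 1 0
0 0 0

Answer: 1 1 1
0 1 0
1 0 1
0 1 0
0 0 0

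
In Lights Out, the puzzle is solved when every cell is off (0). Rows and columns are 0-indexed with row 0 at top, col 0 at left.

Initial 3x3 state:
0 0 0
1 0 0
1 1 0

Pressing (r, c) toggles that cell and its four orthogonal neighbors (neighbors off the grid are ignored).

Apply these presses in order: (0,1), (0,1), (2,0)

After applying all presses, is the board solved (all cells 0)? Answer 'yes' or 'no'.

After press 1 at (0,1):
1 1 1
1 1 0
1 1 0

After press 2 at (0,1):
0 0 0
1 0 0
1 1 0

After press 3 at (2,0):
0 0 0
0 0 0
0 0 0

Lights still on: 0

Answer: yes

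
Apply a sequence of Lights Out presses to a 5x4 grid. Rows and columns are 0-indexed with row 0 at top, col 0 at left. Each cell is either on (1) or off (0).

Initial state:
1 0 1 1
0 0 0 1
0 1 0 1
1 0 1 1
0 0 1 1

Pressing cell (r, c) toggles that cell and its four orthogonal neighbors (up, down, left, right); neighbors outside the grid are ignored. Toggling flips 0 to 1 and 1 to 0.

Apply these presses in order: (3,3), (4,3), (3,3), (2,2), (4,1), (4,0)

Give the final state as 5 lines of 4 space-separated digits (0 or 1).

After press 1 at (3,3):
1 0 1 1
0 0 0 1
0 1 0 0
1 0 0 0
0 0 1 0

After press 2 at (4,3):
1 0 1 1
0 0 0 1
0 1 0 0
1 0 0 1
0 0 0 1

After press 3 at (3,3):
1 0 1 1
0 0 0 1
0 1 0 1
1 0 1 0
0 0 0 0

After press 4 at (2,2):
1 0 1 1
0 0 1 1
0 0 1 0
1 0 0 0
0 0 0 0

After press 5 at (4,1):
1 0 1 1
0 0 1 1
0 0 1 0
1 1 0 0
1 1 1 0

After press 6 at (4,0):
1 0 1 1
0 0 1 1
0 0 1 0
0 1 0 0
0 0 1 0

Answer: 1 0 1 1
0 0 1 1
0 0 1 0
0 1 0 0
0 0 1 0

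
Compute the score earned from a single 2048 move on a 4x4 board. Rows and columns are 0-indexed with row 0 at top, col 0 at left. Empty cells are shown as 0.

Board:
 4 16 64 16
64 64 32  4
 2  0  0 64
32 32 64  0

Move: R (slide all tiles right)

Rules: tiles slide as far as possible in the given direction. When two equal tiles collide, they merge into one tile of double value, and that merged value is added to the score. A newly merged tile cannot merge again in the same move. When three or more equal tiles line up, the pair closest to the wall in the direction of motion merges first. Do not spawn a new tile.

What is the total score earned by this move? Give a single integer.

Slide right:
row 0: [4, 16, 64, 16] -> [4, 16, 64, 16]  score +0 (running 0)
row 1: [64, 64, 32, 4] -> [0, 128, 32, 4]  score +128 (running 128)
row 2: [2, 0, 0, 64] -> [0, 0, 2, 64]  score +0 (running 128)
row 3: [32, 32, 64, 0] -> [0, 0, 64, 64]  score +64 (running 192)
Board after move:
  4  16  64  16
  0 128  32   4
  0   0   2  64
  0   0  64  64

Answer: 192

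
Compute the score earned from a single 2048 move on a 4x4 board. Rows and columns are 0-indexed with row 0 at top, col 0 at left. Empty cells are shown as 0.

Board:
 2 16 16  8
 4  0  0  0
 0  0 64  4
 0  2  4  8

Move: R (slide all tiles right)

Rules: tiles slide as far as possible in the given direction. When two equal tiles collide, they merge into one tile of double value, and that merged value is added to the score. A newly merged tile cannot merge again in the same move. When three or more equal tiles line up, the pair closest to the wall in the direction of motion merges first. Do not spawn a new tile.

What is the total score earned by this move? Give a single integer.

Answer: 32

Derivation:
Slide right:
row 0: [2, 16, 16, 8] -> [0, 2, 32, 8]  score +32 (running 32)
row 1: [4, 0, 0, 0] -> [0, 0, 0, 4]  score +0 (running 32)
row 2: [0, 0, 64, 4] -> [0, 0, 64, 4]  score +0 (running 32)
row 3: [0, 2, 4, 8] -> [0, 2, 4, 8]  score +0 (running 32)
Board after move:
 0  2 32  8
 0  0  0  4
 0  0 64  4
 0  2  4  8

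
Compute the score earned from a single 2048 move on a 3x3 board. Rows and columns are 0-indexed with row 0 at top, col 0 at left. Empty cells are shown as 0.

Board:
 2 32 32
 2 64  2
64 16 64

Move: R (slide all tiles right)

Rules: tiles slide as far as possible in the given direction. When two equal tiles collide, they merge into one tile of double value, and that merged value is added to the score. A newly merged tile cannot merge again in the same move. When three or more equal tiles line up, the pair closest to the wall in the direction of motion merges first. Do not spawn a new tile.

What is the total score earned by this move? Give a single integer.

Answer: 64

Derivation:
Slide right:
row 0: [2, 32, 32] -> [0, 2, 64]  score +64 (running 64)
row 1: [2, 64, 2] -> [2, 64, 2]  score +0 (running 64)
row 2: [64, 16, 64] -> [64, 16, 64]  score +0 (running 64)
Board after move:
 0  2 64
 2 64  2
64 16 64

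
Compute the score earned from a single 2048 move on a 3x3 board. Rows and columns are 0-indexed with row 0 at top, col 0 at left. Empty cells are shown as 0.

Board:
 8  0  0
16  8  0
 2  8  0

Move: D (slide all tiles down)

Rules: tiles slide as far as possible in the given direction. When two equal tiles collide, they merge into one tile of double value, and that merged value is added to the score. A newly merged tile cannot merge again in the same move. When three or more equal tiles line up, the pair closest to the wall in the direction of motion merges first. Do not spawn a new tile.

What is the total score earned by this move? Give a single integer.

Answer: 16

Derivation:
Slide down:
col 0: [8, 16, 2] -> [8, 16, 2]  score +0 (running 0)
col 1: [0, 8, 8] -> [0, 0, 16]  score +16 (running 16)
col 2: [0, 0, 0] -> [0, 0, 0]  score +0 (running 16)
Board after move:
 8  0  0
16  0  0
 2 16  0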